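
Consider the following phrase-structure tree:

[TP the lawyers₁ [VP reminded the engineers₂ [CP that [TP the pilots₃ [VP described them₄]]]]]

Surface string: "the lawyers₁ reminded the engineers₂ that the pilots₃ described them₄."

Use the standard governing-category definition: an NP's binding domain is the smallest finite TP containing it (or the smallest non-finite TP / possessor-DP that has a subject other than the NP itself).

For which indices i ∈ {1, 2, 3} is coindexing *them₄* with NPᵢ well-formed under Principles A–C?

*them* is a pronoun, so Principle B applies: it must be free in its binding domain.
Binding domain of *them₄*: the embedded TP, whose subject is the pilots₃.
*the lawyers₁* c-commands the pronoun but from outside its binding domain, and is not c-commanded by it → coindexation permitted.
*the engineers₂* c-commands the pronoun but from outside its binding domain, and is not c-commanded by it → coindexation permitted.
*the pilots₃* c-commands the pronoun within its binding domain → coindexation would violate Principle B.

{1, 2}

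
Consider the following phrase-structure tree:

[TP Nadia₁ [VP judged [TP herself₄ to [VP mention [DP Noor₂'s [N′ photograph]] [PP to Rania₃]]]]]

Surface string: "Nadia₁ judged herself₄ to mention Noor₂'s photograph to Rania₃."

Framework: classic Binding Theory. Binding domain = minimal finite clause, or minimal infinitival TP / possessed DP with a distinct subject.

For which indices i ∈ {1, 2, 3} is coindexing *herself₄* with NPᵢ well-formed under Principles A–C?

{1}

*herself* is an anaphor, so Principle A applies: it must be bound in its binding domain.
Binding domain of *herself₄*: the matrix TP, whose subject is Nadia₁.
*Nadia₁* c-commands the anaphor within its binding domain → licit binder.
*Noor₂* does not c-command the anaphor → cannot bind it.
*Rania₃* does not c-command the anaphor → cannot bind it.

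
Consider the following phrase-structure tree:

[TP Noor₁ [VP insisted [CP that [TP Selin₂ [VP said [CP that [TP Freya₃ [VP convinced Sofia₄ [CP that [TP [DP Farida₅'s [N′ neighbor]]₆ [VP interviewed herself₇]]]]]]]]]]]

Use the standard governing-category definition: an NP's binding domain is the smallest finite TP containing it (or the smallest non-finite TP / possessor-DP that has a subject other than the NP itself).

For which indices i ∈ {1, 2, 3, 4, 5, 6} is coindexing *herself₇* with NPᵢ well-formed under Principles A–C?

*herself* is an anaphor, so Principle A applies: it must be bound in its binding domain.
Binding domain of *herself₇*: the embedded TP, whose subject is [Farida₅'s neighbor]₆.
*Noor₁* c-commands the anaphor but is outside its binding domain → cannot satisfy Principle A.
*Selin₂* c-commands the anaphor but is outside its binding domain → cannot satisfy Principle A.
*Freya₃* c-commands the anaphor but is outside its binding domain → cannot satisfy Principle A.
*Sofia₄* c-commands the anaphor but is outside its binding domain → cannot satisfy Principle A.
*Farida₅* does not c-command the anaphor → cannot bind it.
*[Farida₅'s neighbor]₆* c-commands the anaphor within its binding domain → licit binder.

{6}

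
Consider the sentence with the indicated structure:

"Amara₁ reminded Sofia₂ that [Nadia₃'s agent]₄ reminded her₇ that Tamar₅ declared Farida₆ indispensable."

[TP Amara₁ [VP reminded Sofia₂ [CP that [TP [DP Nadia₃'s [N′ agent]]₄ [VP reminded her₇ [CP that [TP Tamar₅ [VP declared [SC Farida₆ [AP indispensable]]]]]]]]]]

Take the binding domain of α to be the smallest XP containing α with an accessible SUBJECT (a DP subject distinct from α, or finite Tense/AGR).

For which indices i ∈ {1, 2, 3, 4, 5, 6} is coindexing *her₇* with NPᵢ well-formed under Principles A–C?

{1, 2, 3}

*her* is a pronoun, so Principle B applies: it must be free in its binding domain.
Binding domain of *her₇*: the embedded TP, whose subject is [Nadia₃'s agent]₄.
*Amara₁* c-commands the pronoun but from outside its binding domain, and is not c-commanded by it → coindexation permitted.
*Sofia₂* c-commands the pronoun but from outside its binding domain, and is not c-commanded by it → coindexation permitted.
*Nadia₃* and the pronoun do not c-command one another → neither Principle B nor Principle C is at stake; coindexation permitted.
*[Nadia₃'s agent]₄* c-commands the pronoun within its binding domain → coindexation would violate Principle B.
*Tamar₅*: the pronoun c-commands this R-expression → coindexation would violate Principle C on *Tamar₅*.
*Farida₆*: the pronoun c-commands this R-expression → coindexation would violate Principle C on *Farida₆*.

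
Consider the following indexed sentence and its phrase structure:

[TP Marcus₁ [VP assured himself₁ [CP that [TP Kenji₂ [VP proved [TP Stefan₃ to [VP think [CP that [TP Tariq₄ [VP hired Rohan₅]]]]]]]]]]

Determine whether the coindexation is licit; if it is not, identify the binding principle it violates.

The two coindexed NPs are *Marcus₁* and *himself₁*.
*himself₁* is an anaphor; its binding domain is the matrix TP, whose subject is Marcus₁. *Marcus₁* c-commands it within that domain and shares its index, so Principle A is satisfied.
*Marcus₁* is an R-expression; *himself₁* does not c-command it, and no other NP shares its index, so Principle C is satisfied.
All principles are respected.

grammatical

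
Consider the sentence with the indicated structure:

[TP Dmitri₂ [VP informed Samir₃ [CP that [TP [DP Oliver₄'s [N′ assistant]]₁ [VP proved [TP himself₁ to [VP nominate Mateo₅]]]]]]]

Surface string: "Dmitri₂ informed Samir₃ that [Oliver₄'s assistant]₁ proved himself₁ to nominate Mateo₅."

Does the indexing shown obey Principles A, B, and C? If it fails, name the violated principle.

grammatical

The two coindexed NPs are *[Oliver₄'s assistant]₁* and *himself₁*.
*himself₁* is an anaphor; its binding domain is the embedded TP, whose subject is [Oliver₄'s assistant]₁. *[Oliver₄'s assistant]₁* c-commands it within that domain and shares its index, so Principle A is satisfied.
*[Oliver₄'s assistant]₁* is an R-expression; *himself₁* does not c-command it, and no other NP shares its index, so Principle C is satisfied.
All principles are respected.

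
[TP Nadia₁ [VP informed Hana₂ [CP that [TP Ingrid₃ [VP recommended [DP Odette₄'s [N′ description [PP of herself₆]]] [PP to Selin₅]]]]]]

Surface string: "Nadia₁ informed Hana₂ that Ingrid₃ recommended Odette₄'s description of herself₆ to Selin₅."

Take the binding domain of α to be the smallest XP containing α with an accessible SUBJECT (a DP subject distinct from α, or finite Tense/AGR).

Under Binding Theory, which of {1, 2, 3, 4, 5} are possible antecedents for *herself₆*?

*herself* is an anaphor, so Principle A applies: it must be bound in its binding domain.
Binding domain of *herself₆*: the possessed DP, whose subject is Odette₄.
*Nadia₁* c-commands the anaphor but is outside its binding domain → cannot satisfy Principle A.
*Hana₂* c-commands the anaphor but is outside its binding domain → cannot satisfy Principle A.
*Ingrid₃* c-commands the anaphor but is outside its binding domain → cannot satisfy Principle A.
*Odette₄* c-commands the anaphor within its binding domain → licit binder.
*Selin₅* does not c-command the anaphor → cannot bind it.

{4}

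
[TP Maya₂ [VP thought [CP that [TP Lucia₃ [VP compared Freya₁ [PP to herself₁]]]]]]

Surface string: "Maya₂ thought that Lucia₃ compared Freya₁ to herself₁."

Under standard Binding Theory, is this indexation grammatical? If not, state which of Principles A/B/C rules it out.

The two coindexed NPs are *Freya₁* and *herself₁*.
*herself₁* is an anaphor; its binding domain is the embedded TP, whose subject is Lucia₃. *Freya₁* c-commands it within that domain and shares its index, so Principle A is satisfied.
*Freya₁* is an R-expression; *herself₁* does not c-command it, and no other NP shares its index, so Principle C is satisfied.
All principles are respected.

grammatical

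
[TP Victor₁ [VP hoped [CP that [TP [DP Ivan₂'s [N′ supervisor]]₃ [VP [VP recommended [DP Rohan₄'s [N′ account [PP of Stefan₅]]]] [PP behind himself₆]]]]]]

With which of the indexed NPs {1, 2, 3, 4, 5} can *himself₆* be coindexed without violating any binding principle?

{3}

*himself* is an anaphor, so Principle A applies: it must be bound in its binding domain.
Binding domain of *himself₆*: the embedded TP, whose subject is [Ivan₂'s supervisor]₃.
*Victor₁* c-commands the anaphor but is outside its binding domain → cannot satisfy Principle A.
*Ivan₂* does not c-command the anaphor → cannot bind it.
*[Ivan₂'s supervisor]₃* c-commands the anaphor within its binding domain → licit binder.
*Rohan₄* does not c-command the anaphor → cannot bind it.
*Stefan₅* does not c-command the anaphor → cannot bind it.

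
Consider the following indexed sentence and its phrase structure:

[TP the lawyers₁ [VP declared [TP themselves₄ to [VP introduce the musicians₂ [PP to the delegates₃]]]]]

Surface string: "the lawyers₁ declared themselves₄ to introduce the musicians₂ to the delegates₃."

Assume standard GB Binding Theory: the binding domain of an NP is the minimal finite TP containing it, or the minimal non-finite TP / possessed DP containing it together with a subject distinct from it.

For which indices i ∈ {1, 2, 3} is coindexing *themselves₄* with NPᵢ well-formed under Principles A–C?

{1}

*themselves* is an anaphor, so Principle A applies: it must be bound in its binding domain.
Binding domain of *themselves₄*: the matrix TP, whose subject is the lawyers₁.
*the lawyers₁* c-commands the anaphor within its binding domain → licit binder.
*the musicians₂* does not c-command the anaphor → cannot bind it.
*the delegates₃* does not c-command the anaphor → cannot bind it.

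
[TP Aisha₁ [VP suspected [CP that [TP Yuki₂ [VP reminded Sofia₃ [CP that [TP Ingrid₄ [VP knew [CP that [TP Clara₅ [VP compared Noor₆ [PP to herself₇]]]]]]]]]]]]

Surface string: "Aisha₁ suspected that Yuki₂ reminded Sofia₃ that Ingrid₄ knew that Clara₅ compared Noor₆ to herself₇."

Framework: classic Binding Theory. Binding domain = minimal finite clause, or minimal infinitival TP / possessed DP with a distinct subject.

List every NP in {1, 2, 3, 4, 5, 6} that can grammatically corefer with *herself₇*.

*herself* is an anaphor, so Principle A applies: it must be bound in its binding domain.
Binding domain of *herself₇*: the embedded TP, whose subject is Clara₅.
*Aisha₁* c-commands the anaphor but is outside its binding domain → cannot satisfy Principle A.
*Yuki₂* c-commands the anaphor but is outside its binding domain → cannot satisfy Principle A.
*Sofia₃* c-commands the anaphor but is outside its binding domain → cannot satisfy Principle A.
*Ingrid₄* c-commands the anaphor but is outside its binding domain → cannot satisfy Principle A.
*Clara₅* c-commands the anaphor within its binding domain → licit binder.
*Noor₆* c-commands the anaphor within its binding domain → licit binder.

{5, 6}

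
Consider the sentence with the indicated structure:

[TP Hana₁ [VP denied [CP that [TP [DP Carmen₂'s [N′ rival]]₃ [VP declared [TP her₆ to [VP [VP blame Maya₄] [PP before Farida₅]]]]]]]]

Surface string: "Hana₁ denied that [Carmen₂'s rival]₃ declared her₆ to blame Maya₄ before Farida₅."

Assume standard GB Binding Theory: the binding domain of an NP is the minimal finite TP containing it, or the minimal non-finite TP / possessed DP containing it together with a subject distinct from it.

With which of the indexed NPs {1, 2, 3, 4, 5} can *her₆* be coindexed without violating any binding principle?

*her* is a pronoun, so Principle B applies: it must be free in its binding domain.
Binding domain of *her₆*: the embedded TP, whose subject is [Carmen₂'s rival]₃.
*Hana₁* c-commands the pronoun but from outside its binding domain, and is not c-commanded by it → coindexation permitted.
*Carmen₂* and the pronoun do not c-command one another → neither Principle B nor Principle C is at stake; coindexation permitted.
*[Carmen₂'s rival]₃* c-commands the pronoun within its binding domain → coindexation would violate Principle B.
*Maya₄*: the pronoun c-commands this R-expression → coindexation would violate Principle C on *Maya₄*.
*Farida₅*: the pronoun c-commands this R-expression → coindexation would violate Principle C on *Farida₅*.

{1, 2}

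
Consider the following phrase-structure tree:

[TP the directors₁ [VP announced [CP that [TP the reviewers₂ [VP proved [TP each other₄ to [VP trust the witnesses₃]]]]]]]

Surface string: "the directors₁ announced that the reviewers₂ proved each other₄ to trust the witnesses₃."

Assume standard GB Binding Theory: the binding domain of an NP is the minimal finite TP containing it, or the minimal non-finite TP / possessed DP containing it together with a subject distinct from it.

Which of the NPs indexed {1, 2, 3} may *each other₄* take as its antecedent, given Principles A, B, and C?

{2}

*each other* is an anaphor, so Principle A applies: it must be bound in its binding domain.
Binding domain of *each other₄*: the embedded TP, whose subject is the reviewers₂.
*the directors₁* c-commands the anaphor but is outside its binding domain → cannot satisfy Principle A.
*the reviewers₂* c-commands the anaphor within its binding domain → licit binder.
*the witnesses₃* does not c-command the anaphor → cannot bind it.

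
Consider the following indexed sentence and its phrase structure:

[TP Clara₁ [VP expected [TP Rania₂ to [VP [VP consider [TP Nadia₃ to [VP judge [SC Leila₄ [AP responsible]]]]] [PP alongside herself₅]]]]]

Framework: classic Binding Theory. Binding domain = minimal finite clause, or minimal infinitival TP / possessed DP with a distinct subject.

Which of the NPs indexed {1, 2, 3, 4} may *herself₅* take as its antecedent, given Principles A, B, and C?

{2}

*herself* is an anaphor, so Principle A applies: it must be bound in its binding domain.
Binding domain of *herself₅*: the embedded TP, whose subject is Rania₂.
*Clara₁* c-commands the anaphor but is outside its binding domain → cannot satisfy Principle A.
*Rania₂* c-commands the anaphor within its binding domain → licit binder.
*Nadia₃* does not c-command the anaphor → cannot bind it.
*Leila₄* does not c-command the anaphor → cannot bind it.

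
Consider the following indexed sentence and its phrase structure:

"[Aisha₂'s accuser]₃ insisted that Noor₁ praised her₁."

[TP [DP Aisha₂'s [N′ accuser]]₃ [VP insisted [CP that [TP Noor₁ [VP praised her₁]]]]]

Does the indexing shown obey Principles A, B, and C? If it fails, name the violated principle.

The two coindexed NPs are *Noor₁* and *her₁*.
*her₁* is a pronoun. Its binding domain is the embedded TP, whose subject is Noor₁.
*Noor₁* c-commands it within that domain and carries the same index.
The pronoun is locally bound → Principle B violation.

Principle B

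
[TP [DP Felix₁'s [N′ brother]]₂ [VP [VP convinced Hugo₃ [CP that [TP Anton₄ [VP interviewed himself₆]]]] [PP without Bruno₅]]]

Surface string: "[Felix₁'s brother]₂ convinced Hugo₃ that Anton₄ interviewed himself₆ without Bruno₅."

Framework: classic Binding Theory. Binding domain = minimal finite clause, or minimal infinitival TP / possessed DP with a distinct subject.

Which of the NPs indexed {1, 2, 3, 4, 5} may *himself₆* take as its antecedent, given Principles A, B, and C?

{4}

*himself* is an anaphor, so Principle A applies: it must be bound in its binding domain.
Binding domain of *himself₆*: the embedded TP, whose subject is Anton₄.
*Felix₁* does not c-command the anaphor → cannot bind it.
*[Felix₁'s brother]₂* c-commands the anaphor but is outside its binding domain → cannot satisfy Principle A.
*Hugo₃* c-commands the anaphor but is outside its binding domain → cannot satisfy Principle A.
*Anton₄* c-commands the anaphor within its binding domain → licit binder.
*Bruno₅* does not c-command the anaphor → cannot bind it.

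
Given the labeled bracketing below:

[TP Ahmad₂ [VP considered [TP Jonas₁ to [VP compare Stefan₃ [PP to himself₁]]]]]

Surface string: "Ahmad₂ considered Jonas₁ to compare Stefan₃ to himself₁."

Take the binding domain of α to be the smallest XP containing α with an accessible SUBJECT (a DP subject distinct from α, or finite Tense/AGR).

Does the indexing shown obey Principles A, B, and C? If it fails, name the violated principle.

The two coindexed NPs are *Jonas₁* and *himself₁*.
*himself₁* is an anaphor; its binding domain is the embedded TP, whose subject is Jonas₁. *Jonas₁* c-commands it within that domain and shares its index, so Principle A is satisfied.
*Jonas₁* is an R-expression; *himself₁* does not c-command it, and no other NP shares its index, so Principle C is satisfied.
All principles are respected.

grammatical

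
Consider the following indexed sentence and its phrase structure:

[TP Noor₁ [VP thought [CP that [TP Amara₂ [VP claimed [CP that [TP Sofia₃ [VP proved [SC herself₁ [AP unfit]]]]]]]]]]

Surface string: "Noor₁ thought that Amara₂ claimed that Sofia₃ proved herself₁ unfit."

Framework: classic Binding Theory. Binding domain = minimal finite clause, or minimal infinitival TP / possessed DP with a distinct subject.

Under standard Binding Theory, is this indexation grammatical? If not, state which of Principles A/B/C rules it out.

Principle A

The two coindexed NPs are *Noor₁* and *herself₁*.
*herself₁* is an anaphor. Principle A requires it to be bound within its binding domain — the embedded TP, whose subject is Sofia₃.
Within that domain it is c-commanded by *Sofia₃*, which does not share its index.
*Noor₁* does c-command the anaphor, but from outside its binding domain.
The anaphor is unbound in its domain → Principle A violation.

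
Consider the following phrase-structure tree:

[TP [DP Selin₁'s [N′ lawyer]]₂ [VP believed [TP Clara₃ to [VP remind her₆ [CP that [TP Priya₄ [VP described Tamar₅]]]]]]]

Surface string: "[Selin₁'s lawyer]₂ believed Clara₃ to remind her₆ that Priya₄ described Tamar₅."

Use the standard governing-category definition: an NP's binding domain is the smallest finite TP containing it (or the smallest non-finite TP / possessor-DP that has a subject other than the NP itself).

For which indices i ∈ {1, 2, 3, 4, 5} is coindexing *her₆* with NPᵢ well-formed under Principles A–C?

{1, 2}

*her* is a pronoun, so Principle B applies: it must be free in its binding domain.
Binding domain of *her₆*: the embedded TP, whose subject is Clara₃.
*Selin₁* and the pronoun do not c-command one another → neither Principle B nor Principle C is at stake; coindexation permitted.
*[Selin₁'s lawyer]₂* c-commands the pronoun but from outside its binding domain, and is not c-commanded by it → coindexation permitted.
*Clara₃* c-commands the pronoun within its binding domain → coindexation would violate Principle B.
*Priya₄*: the pronoun c-commands this R-expression → coindexation would violate Principle C on *Priya₄*.
*Tamar₅*: the pronoun c-commands this R-expression → coindexation would violate Principle C on *Tamar₅*.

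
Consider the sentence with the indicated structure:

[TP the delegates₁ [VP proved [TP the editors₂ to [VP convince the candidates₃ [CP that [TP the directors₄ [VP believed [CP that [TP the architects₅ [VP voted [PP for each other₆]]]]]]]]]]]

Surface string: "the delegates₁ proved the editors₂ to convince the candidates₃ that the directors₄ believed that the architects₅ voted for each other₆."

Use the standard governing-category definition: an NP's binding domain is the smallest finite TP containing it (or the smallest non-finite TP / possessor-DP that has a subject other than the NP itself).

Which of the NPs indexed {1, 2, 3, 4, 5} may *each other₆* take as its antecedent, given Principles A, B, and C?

{5}

*each other* is an anaphor, so Principle A applies: it must be bound in its binding domain.
Binding domain of *each other₆*: the embedded TP, whose subject is the architects₅.
*the delegates₁* c-commands the anaphor but is outside its binding domain → cannot satisfy Principle A.
*the editors₂* c-commands the anaphor but is outside its binding domain → cannot satisfy Principle A.
*the candidates₃* c-commands the anaphor but is outside its binding domain → cannot satisfy Principle A.
*the directors₄* c-commands the anaphor but is outside its binding domain → cannot satisfy Principle A.
*the architects₅* c-commands the anaphor within its binding domain → licit binder.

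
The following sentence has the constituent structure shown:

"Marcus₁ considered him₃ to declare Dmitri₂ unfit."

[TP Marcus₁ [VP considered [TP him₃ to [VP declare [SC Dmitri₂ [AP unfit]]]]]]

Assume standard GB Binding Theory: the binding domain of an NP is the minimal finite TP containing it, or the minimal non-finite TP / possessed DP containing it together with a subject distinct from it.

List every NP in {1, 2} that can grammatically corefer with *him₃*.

none

*him* is a pronoun, so Principle B applies: it must be free in its binding domain.
Binding domain of *him₃*: the matrix TP, whose subject is Marcus₁.
*Marcus₁* c-commands the pronoun within its binding domain → coindexation would violate Principle B.
*Dmitri₂*: the pronoun c-commands this R-expression → coindexation would violate Principle C on *Dmitri₂*.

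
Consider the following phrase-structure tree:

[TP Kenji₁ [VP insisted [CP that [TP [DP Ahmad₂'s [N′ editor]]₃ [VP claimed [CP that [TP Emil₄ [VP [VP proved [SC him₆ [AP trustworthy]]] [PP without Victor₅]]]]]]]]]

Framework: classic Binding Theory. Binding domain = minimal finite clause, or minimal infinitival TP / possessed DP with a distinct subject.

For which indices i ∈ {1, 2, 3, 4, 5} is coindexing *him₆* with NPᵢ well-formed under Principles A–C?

{1, 2, 3, 5}

*him* is a pronoun, so Principle B applies: it must be free in its binding domain.
Binding domain of *him₆*: the embedded TP, whose subject is Emil₄.
*Kenji₁* c-commands the pronoun but from outside its binding domain, and is not c-commanded by it → coindexation permitted.
*Ahmad₂* and the pronoun do not c-command one another → neither Principle B nor Principle C is at stake; coindexation permitted.
*[Ahmad₂'s editor]₃* c-commands the pronoun but from outside its binding domain, and is not c-commanded by it → coindexation permitted.
*Emil₄* c-commands the pronoun within its binding domain → coindexation would violate Principle B.
*Victor₅* and the pronoun do not c-command one another → neither Principle B nor Principle C is at stake; coindexation permitted.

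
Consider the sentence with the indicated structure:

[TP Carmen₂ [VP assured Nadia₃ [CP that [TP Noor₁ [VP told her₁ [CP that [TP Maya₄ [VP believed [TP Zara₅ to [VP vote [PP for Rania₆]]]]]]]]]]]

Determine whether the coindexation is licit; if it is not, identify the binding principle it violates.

The two coindexed NPs are *Noor₁* and *her₁*.
*her₁* is a pronoun. Its binding domain is the embedded TP, whose subject is Noor₁.
*Noor₁* c-commands it within that domain and carries the same index.
The pronoun is locally bound → Principle B violation.

Principle B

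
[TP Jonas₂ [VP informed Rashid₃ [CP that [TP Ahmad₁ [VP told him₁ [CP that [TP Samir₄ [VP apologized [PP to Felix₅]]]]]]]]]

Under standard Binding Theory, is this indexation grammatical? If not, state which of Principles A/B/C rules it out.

The two coindexed NPs are *Ahmad₁* and *him₁*.
*him₁* is a pronoun. Its binding domain is the embedded TP, whose subject is Ahmad₁.
*Ahmad₁* c-commands it within that domain and carries the same index.
The pronoun is locally bound → Principle B violation.

Principle B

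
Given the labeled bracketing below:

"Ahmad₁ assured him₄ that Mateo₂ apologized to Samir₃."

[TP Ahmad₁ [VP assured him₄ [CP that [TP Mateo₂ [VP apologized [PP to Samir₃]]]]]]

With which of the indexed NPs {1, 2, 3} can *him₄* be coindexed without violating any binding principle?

none

*him* is a pronoun, so Principle B applies: it must be free in its binding domain.
Binding domain of *him₄*: the matrix TP, whose subject is Ahmad₁.
*Ahmad₁* c-commands the pronoun within its binding domain → coindexation would violate Principle B.
*Mateo₂*: the pronoun c-commands this R-expression → coindexation would violate Principle C on *Mateo₂*.
*Samir₃*: the pronoun c-commands this R-expression → coindexation would violate Principle C on *Samir₃*.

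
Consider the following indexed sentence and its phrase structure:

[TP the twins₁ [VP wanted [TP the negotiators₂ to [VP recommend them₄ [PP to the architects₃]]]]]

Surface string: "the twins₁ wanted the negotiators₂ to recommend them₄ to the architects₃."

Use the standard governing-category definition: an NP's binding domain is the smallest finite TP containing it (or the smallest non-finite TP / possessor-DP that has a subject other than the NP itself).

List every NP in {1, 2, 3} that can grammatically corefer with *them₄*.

*them* is a pronoun, so Principle B applies: it must be free in its binding domain.
Binding domain of *them₄*: the embedded TP, whose subject is the negotiators₂.
*the twins₁* c-commands the pronoun but from outside its binding domain, and is not c-commanded by it → coindexation permitted.
*the negotiators₂* c-commands the pronoun within its binding domain → coindexation would violate Principle B.
*the architects₃*: the pronoun c-commands this R-expression → coindexation would violate Principle C on *the architects₃*.

{1}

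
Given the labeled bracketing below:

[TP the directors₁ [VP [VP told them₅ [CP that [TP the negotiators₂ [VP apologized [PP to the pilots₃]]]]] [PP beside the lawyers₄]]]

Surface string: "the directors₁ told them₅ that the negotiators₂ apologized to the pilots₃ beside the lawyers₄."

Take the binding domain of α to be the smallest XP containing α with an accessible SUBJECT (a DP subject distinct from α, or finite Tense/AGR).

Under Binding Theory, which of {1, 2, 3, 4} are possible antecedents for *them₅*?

*them* is a pronoun, so Principle B applies: it must be free in its binding domain.
Binding domain of *them₅*: the matrix TP, whose subject is the directors₁.
*the directors₁* c-commands the pronoun within its binding domain → coindexation would violate Principle B.
*the negotiators₂*: the pronoun c-commands this R-expression → coindexation would violate Principle C on *the negotiators₂*.
*the pilots₃*: the pronoun c-commands this R-expression → coindexation would violate Principle C on *the pilots₃*.
*the lawyers₄* and the pronoun do not c-command one another → neither Principle B nor Principle C is at stake; coindexation permitted.

{4}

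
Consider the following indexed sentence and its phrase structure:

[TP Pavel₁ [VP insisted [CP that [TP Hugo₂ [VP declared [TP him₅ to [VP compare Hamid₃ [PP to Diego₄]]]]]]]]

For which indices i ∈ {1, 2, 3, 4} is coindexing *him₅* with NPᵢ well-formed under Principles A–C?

{1}

*him* is a pronoun, so Principle B applies: it must be free in its binding domain.
Binding domain of *him₅*: the embedded TP, whose subject is Hugo₂.
*Pavel₁* c-commands the pronoun but from outside its binding domain, and is not c-commanded by it → coindexation permitted.
*Hugo₂* c-commands the pronoun within its binding domain → coindexation would violate Principle B.
*Hamid₃*: the pronoun c-commands this R-expression → coindexation would violate Principle C on *Hamid₃*.
*Diego₄*: the pronoun c-commands this R-expression → coindexation would violate Principle C on *Diego₄*.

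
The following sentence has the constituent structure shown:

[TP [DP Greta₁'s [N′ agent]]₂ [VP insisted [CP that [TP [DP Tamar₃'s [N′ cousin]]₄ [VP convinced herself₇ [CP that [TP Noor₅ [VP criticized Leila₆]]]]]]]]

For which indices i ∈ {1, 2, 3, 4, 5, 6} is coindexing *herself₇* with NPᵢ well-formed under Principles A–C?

*herself* is an anaphor, so Principle A applies: it must be bound in its binding domain.
Binding domain of *herself₇*: the embedded TP, whose subject is [Tamar₃'s cousin]₄.
*Greta₁* does not c-command the anaphor → cannot bind it.
*[Greta₁'s agent]₂* c-commands the anaphor but is outside its binding domain → cannot satisfy Principle A.
*Tamar₃* does not c-command the anaphor → cannot bind it.
*[Tamar₃'s cousin]₄* c-commands the anaphor within its binding domain → licit binder.
*Noor₅* does not c-command the anaphor → cannot bind it.
*Leila₆* does not c-command the anaphor → cannot bind it.

{4}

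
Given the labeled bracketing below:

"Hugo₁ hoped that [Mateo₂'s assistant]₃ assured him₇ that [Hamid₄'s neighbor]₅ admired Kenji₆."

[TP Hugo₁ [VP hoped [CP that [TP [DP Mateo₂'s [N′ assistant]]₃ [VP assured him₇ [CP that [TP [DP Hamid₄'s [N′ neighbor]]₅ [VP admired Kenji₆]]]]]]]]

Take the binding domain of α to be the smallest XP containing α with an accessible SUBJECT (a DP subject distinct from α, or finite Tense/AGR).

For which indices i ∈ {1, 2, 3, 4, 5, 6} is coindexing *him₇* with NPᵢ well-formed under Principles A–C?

{1, 2}

*him* is a pronoun, so Principle B applies: it must be free in its binding domain.
Binding domain of *him₇*: the embedded TP, whose subject is [Mateo₂'s assistant]₃.
*Hugo₁* c-commands the pronoun but from outside its binding domain, and is not c-commanded by it → coindexation permitted.
*Mateo₂* and the pronoun do not c-command one another → neither Principle B nor Principle C is at stake; coindexation permitted.
*[Mateo₂'s assistant]₃* c-commands the pronoun within its binding domain → coindexation would violate Principle B.
*Hamid₄*: the pronoun c-commands this R-expression → coindexation would violate Principle C on *Hamid₄*.
*[Hamid₄'s neighbor]₅*: the pronoun c-commands this R-expression → coindexation would violate Principle C on *[Hamid₄'s neighbor]₅*.
*Kenji₆*: the pronoun c-commands this R-expression → coindexation would violate Principle C on *Kenji₆*.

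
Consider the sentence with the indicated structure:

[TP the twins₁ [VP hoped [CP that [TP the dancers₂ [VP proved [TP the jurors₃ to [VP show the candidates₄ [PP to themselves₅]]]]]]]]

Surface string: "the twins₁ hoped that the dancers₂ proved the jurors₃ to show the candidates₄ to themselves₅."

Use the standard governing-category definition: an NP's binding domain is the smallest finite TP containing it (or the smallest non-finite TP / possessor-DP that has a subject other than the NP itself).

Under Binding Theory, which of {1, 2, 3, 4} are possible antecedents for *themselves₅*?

{3, 4}

*themselves* is an anaphor, so Principle A applies: it must be bound in its binding domain.
Binding domain of *themselves₅*: the embedded TP, whose subject is the jurors₃.
*the twins₁* c-commands the anaphor but is outside its binding domain → cannot satisfy Principle A.
*the dancers₂* c-commands the anaphor but is outside its binding domain → cannot satisfy Principle A.
*the jurors₃* c-commands the anaphor within its binding domain → licit binder.
*the candidates₄* c-commands the anaphor within its binding domain → licit binder.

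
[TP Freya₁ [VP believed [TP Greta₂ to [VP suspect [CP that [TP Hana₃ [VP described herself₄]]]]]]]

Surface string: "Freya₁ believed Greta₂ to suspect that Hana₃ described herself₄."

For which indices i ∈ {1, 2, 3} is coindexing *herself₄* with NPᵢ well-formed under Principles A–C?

*herself* is an anaphor, so Principle A applies: it must be bound in its binding domain.
Binding domain of *herself₄*: the embedded TP, whose subject is Hana₃.
*Freya₁* c-commands the anaphor but is outside its binding domain → cannot satisfy Principle A.
*Greta₂* c-commands the anaphor but is outside its binding domain → cannot satisfy Principle A.
*Hana₃* c-commands the anaphor within its binding domain → licit binder.

{3}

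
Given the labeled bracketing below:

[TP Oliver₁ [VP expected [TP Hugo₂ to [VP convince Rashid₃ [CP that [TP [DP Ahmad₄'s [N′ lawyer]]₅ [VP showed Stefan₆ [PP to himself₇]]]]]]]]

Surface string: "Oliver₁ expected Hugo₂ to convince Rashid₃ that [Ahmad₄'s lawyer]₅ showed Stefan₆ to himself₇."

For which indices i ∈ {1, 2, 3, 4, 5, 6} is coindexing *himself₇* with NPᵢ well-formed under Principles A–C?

{5, 6}

*himself* is an anaphor, so Principle A applies: it must be bound in its binding domain.
Binding domain of *himself₇*: the embedded TP, whose subject is [Ahmad₄'s lawyer]₅.
*Oliver₁* c-commands the anaphor but is outside its binding domain → cannot satisfy Principle A.
*Hugo₂* c-commands the anaphor but is outside its binding domain → cannot satisfy Principle A.
*Rashid₃* c-commands the anaphor but is outside its binding domain → cannot satisfy Principle A.
*Ahmad₄* does not c-command the anaphor → cannot bind it.
*[Ahmad₄'s lawyer]₅* c-commands the anaphor within its binding domain → licit binder.
*Stefan₆* c-commands the anaphor within its binding domain → licit binder.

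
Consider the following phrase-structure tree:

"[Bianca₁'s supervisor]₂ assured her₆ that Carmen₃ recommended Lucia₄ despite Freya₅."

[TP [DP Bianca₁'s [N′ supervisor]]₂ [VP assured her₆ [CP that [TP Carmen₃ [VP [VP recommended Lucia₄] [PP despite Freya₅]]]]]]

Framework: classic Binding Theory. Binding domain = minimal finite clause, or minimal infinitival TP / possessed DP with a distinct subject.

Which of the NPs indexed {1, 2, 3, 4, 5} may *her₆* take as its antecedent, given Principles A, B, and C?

{1}

*her* is a pronoun, so Principle B applies: it must be free in its binding domain.
Binding domain of *her₆*: the matrix TP, whose subject is [Bianca₁'s supervisor]₂.
*Bianca₁* and the pronoun do not c-command one another → neither Principle B nor Principle C is at stake; coindexation permitted.
*[Bianca₁'s supervisor]₂* c-commands the pronoun within its binding domain → coindexation would violate Principle B.
*Carmen₃*: the pronoun c-commands this R-expression → coindexation would violate Principle C on *Carmen₃*.
*Lucia₄*: the pronoun c-commands this R-expression → coindexation would violate Principle C on *Lucia₄*.
*Freya₅*: the pronoun c-commands this R-expression → coindexation would violate Principle C on *Freya₅*.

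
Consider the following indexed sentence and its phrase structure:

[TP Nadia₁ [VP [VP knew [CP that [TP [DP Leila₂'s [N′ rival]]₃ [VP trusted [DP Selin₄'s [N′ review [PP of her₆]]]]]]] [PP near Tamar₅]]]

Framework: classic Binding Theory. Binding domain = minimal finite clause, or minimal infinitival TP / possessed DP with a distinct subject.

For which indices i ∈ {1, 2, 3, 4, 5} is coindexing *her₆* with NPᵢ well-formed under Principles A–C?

{1, 2, 3, 5}

*her* is a pronoun, so Principle B applies: it must be free in its binding domain.
Binding domain of *her₆*: the possessed DP, whose subject is Selin₄.
*Nadia₁* c-commands the pronoun but from outside its binding domain, and is not c-commanded by it → coindexation permitted.
*Leila₂* and the pronoun do not c-command one another → neither Principle B nor Principle C is at stake; coindexation permitted.
*[Leila₂'s rival]₃* c-commands the pronoun but from outside its binding domain, and is not c-commanded by it → coindexation permitted.
*Selin₄* c-commands the pronoun within its binding domain → coindexation would violate Principle B.
*Tamar₅* and the pronoun do not c-command one another → neither Principle B nor Principle C is at stake; coindexation permitted.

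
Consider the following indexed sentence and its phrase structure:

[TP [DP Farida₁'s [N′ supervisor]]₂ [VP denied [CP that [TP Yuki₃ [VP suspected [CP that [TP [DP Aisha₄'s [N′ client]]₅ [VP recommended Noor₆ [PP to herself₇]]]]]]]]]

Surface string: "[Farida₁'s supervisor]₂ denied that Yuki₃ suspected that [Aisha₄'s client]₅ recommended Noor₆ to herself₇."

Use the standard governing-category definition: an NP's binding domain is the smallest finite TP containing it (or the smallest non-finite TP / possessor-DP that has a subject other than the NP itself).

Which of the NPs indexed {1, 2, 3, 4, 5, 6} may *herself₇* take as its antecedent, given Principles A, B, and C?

{5, 6}

*herself* is an anaphor, so Principle A applies: it must be bound in its binding domain.
Binding domain of *herself₇*: the embedded TP, whose subject is [Aisha₄'s client]₅.
*Farida₁* does not c-command the anaphor → cannot bind it.
*[Farida₁'s supervisor]₂* c-commands the anaphor but is outside its binding domain → cannot satisfy Principle A.
*Yuki₃* c-commands the anaphor but is outside its binding domain → cannot satisfy Principle A.
*Aisha₄* does not c-command the anaphor → cannot bind it.
*[Aisha₄'s client]₅* c-commands the anaphor within its binding domain → licit binder.
*Noor₆* c-commands the anaphor within its binding domain → licit binder.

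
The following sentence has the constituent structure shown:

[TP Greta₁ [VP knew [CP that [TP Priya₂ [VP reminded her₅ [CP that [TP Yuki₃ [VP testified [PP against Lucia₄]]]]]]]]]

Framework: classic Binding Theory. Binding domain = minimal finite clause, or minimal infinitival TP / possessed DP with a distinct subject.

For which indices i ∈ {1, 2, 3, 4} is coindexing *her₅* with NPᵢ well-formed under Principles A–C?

*her* is a pronoun, so Principle B applies: it must be free in its binding domain.
Binding domain of *her₅*: the embedded TP, whose subject is Priya₂.
*Greta₁* c-commands the pronoun but from outside its binding domain, and is not c-commanded by it → coindexation permitted.
*Priya₂* c-commands the pronoun within its binding domain → coindexation would violate Principle B.
*Yuki₃*: the pronoun c-commands this R-expression → coindexation would violate Principle C on *Yuki₃*.
*Lucia₄*: the pronoun c-commands this R-expression → coindexation would violate Principle C on *Lucia₄*.

{1}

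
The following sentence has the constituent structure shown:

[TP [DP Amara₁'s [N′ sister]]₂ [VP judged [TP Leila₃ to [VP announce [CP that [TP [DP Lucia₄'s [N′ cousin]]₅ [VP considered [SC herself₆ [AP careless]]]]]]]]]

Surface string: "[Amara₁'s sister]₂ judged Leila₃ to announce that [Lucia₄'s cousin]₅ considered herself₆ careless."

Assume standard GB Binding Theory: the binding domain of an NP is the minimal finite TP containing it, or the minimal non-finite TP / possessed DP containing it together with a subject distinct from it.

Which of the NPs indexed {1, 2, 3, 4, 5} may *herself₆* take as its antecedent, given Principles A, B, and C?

{5}

*herself* is an anaphor, so Principle A applies: it must be bound in its binding domain.
Binding domain of *herself₆*: the embedded TP, whose subject is [Lucia₄'s cousin]₅.
*Amara₁* does not c-command the anaphor → cannot bind it.
*[Amara₁'s sister]₂* c-commands the anaphor but is outside its binding domain → cannot satisfy Principle A.
*Leila₃* c-commands the anaphor but is outside its binding domain → cannot satisfy Principle A.
*Lucia₄* does not c-command the anaphor → cannot bind it.
*[Lucia₄'s cousin]₅* c-commands the anaphor within its binding domain → licit binder.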